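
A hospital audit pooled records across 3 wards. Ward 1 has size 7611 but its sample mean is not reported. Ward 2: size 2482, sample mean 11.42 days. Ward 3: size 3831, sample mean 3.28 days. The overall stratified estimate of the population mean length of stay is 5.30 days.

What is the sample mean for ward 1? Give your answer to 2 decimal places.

4.32

N = 7611 + 2482 + 3831 = 13924.
Overall total = μ·N = 5.30·13924 = 73797.2.
Subtract the known strata: 2482·11.42 + 3831·3.28 = 40910.12.
Remaining total for ward 1: 73797.2 − 40910.12 = 32887.08.
Divide by its size: 32887.08 / 7611 = 4.3210... → 4.32.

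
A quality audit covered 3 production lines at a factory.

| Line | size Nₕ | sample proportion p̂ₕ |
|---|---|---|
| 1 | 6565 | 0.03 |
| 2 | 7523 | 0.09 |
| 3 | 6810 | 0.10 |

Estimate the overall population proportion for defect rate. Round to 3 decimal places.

N = 6565 + 7523 + 6810 = 20898.
Overall proportion = Σ (Nₕ/N)·p̂ₕ.
Σ Nₕp̂ₕ = 196.95 + 677.07 + 681 = 1555.02.
1555.02 / 20898 = 0.07441... → 0.074.

0.074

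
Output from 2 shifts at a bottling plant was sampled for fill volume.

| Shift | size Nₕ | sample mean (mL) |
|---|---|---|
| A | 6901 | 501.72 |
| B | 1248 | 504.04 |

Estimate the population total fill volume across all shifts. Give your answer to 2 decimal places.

4091411.64

A: 6901·501.72 = 3462369.72
B: 1248·504.04 = 629041.92
τ̂ = Σ Nₕx̄ₕ = 4091411.64.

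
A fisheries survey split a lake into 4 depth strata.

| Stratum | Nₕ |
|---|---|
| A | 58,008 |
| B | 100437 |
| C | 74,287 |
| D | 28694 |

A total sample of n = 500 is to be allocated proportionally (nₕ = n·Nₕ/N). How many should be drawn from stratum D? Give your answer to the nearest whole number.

55

N = 58008 + 100437 + 74287 + 28694 = 261426.
n_D = 500·28694/261426 = 54.880... → 55.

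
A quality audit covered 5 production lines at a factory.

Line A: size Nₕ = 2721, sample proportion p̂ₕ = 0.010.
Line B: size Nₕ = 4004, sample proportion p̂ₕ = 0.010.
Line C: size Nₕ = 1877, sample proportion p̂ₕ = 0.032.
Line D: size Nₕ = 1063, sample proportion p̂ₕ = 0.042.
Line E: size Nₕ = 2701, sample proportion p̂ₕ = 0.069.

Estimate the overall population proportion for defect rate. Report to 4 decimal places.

0.0290

N = 2721 + 4004 + 1877 + 1063 + 2701 = 12366.
Overall proportion = Σ (Nₕ/N)·p̂ₕ.
Σ Nₕp̂ₕ = 27.21 + 40.04 + 60.064 + 44.646 + 186.369 = 358.329.
358.329 / 12366 = 0.028977... → 0.0290.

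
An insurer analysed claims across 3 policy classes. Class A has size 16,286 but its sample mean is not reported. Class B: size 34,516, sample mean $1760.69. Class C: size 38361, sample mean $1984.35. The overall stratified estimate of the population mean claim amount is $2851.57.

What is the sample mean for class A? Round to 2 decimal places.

Σ Nₕx̄ₕ = N·μ, so 16286·x̄_A = 89163·2851.57 − (34516·1760.69 + 38361·1984.35).
= 254254535.91 − 136893626.39 = 117360909.52.
x̄_A = 117360909.52 / 16286 = 7206.2452... → 7206.25.

7206.25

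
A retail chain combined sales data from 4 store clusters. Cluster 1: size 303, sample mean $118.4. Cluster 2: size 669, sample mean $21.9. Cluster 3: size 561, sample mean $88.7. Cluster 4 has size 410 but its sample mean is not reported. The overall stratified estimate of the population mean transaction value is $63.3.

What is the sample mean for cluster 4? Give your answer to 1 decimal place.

55.4

N = 303 + 669 + 561 + 410 = 1943.
Overall total = μ·N = 63.3·1943 = 122991.9.
Subtract the known strata: 303·118.4 + 669·21.9 + 561·88.7 = 100287.
Remaining total for cluster 4: 122991.9 − 100287 = 22704.9.
Divide by its size: 22704.9 / 410 = 55.378... → 55.4.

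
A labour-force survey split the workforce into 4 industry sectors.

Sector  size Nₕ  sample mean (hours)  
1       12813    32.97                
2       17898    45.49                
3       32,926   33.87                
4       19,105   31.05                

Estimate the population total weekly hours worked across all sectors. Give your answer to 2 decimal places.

2945038.50

1: 12813·32.97 = 422444.61
2: 17898·45.49 = 814180.02
3: 32926·33.87 = 1115203.62
4: 19105·31.05 = 593210.25
τ̂ = Σ Nₕx̄ₕ = 2945038.50.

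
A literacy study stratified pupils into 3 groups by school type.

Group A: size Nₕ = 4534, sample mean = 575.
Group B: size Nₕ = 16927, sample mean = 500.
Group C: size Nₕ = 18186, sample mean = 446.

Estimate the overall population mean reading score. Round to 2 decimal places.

x̄_st = (Σ Nₕx̄ₕ) / (Σ Nₕ) = (4534·575 + 16927·500 + 18186·446) / 39647
= 19181506 / 39647 = 483.8072... → 483.81.

483.81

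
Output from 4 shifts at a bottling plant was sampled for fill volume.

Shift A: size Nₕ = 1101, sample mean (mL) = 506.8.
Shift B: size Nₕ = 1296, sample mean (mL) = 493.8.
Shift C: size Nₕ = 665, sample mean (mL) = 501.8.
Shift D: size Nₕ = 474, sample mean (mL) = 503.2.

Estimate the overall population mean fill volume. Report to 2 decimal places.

500.61

N = 1101 + 1296 + 665 + 474 = 3536.
Weight each subgroup mean by Nₕ/N and sum.
Σ Nₕx̄ₕ = 1101·506.8 + 1296·493.8 + 665·501.8 + 474·503.2 = 557986.8 + 639964.8 + 333697 + 238516.8 = 1770165.4.
Divide by N: 1770165.4 / 3536 = 500.6124... → 500.61.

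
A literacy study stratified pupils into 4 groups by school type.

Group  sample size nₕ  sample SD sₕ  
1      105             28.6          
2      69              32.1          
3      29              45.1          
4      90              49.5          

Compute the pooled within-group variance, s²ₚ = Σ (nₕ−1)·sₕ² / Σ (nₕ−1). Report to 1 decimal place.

Degrees of freedom: 104 + 68 + 28 + 89 = 289.
Σ(nₕ−1)sₕ² = 104·817.96 + 68·1030.41 + 28·2034.01 + 89·2450.25 = 430160.25.
s²ₚ = 430160.25 / 289 = 1488.444... → 1488.4.

1488.4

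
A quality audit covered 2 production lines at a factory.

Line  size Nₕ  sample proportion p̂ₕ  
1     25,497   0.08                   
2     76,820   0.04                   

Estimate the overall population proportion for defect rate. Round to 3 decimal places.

N = 25497 + 76820 = 102317.
Overall proportion = Σ (Nₕ/N)·p̂ₕ.
Σ Nₕp̂ₕ = 2039.76 + 3072.8 = 5112.56.
5112.56 / 102317 = 0.04997... → 0.050.

0.050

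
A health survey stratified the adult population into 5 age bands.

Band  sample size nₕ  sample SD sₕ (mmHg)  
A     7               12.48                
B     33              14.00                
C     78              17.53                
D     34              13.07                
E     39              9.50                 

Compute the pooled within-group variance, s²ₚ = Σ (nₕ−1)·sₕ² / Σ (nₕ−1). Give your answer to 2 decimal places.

214.71

Degrees of freedom: 6 + 32 + 77 + 33 + 38 = 186.
Σ(nₕ−1)sₕ² = 6·155.7504 + 32·196 + 77·307.3009 + 33·170.8249 + 38·90.25 = 39935.3934.
s²ₚ = 39935.3934 / 186 = 214.7064... → 214.71.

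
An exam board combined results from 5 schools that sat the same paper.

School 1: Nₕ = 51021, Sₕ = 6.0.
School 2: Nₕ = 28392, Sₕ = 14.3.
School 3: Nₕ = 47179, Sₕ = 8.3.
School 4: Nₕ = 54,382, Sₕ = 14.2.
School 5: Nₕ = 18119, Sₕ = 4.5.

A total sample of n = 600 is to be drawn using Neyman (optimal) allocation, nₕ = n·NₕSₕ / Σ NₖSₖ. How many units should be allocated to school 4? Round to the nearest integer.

1: NₕSₕ = 51021·6.0 = 306126
2: NₕSₕ = 28392·14.3 = 406005.6
3: NₕSₕ = 47179·8.3 = 391585.7
4: NₕSₕ = 54382·14.2 = 772224.4
5: NₕSₕ = 18119·4.5 = 81535.5
Σ NₕSₕ = 1957477.2.
n_4 = 600·772224.4/1957477.2 = 236.700... → 237.

237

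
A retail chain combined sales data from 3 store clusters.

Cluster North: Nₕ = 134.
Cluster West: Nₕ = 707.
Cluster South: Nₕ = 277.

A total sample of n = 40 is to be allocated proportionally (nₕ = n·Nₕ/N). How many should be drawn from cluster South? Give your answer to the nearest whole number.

10

N = 134 + 707 + 277 = 1118.
n_South = 40·277/1118 = 9.911... → 10.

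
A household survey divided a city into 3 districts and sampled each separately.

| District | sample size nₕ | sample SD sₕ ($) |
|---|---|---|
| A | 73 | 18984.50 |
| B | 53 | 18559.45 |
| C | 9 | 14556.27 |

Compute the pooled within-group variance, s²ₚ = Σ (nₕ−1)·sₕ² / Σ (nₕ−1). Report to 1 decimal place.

345123142.8

Degrees of freedom: 72 + 52 + 8 = 132.
Σ(nₕ−1)sₕ² = 72·360411240.25 + 52·344453184.3025 + 8·211884996.3129 = 45556254852.2332.
s²ₚ = 45556254852.2332 / 132 = 345123142.820... → 345123142.8.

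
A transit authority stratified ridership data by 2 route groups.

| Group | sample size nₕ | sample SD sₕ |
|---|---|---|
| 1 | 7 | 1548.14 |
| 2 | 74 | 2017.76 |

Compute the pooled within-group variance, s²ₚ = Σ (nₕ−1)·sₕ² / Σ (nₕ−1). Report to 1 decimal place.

Degrees of freedom: 6 + 73 = 79.
Σ(nₕ−1)sₕ² = 6·2396737.4596 + 73·4071355.4176 = 311589370.2424.
s²ₚ = 311589370.2424 / 79 = 3944169.244... → 3944169.2.

3944169.2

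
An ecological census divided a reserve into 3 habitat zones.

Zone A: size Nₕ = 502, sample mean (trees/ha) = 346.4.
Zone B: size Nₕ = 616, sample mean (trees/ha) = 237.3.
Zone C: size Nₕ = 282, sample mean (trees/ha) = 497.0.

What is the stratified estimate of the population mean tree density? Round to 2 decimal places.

328.73

N = 1400; weights Wₕ = Nₕ/N = (0.3586, 0.4400, 0.2014).
x̄_st = Σ Wₕ·x̄ₕ = 0.3586·346.4 + 0.4400·237.3 + 0.2014·497.0 ≈ 328.7311...
→ 328.73.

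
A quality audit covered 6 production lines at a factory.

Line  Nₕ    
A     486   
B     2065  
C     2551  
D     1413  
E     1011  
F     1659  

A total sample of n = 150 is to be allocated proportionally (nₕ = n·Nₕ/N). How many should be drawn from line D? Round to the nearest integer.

N = 486 + 2065 + 2551 + 1413 + 1011 + 1659 = 9185.
n_D = 150·1413/9185 = 23.076... → 23.

23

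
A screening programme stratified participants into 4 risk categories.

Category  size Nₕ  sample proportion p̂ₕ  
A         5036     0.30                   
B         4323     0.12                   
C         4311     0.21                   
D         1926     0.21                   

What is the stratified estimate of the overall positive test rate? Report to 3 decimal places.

0.214

N = 5036 + 4323 + 4311 + 1926 = 15596.
Overall proportion = Σ (Nₕ/N)·p̂ₕ.
Σ Nₕp̂ₕ = 1510.8 + 518.76 + 905.31 + 404.46 = 3339.33.
3339.33 / 15596 = 0.21411... → 0.214.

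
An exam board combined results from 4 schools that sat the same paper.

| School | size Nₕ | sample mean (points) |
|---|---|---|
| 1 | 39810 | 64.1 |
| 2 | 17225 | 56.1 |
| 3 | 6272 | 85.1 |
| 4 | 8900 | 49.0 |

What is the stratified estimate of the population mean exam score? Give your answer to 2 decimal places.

62.15

N = 39810 + 17225 + 6272 + 8900 = 72207.
The stratified mean weights each stratum mean by its population share Nₕ/N.
Σ Nₕx̄ₕ = 39810·64.1 + 17225·56.1 + 6272·85.1 + 8900·49.0 = 2551821 + 966322.5 + 533747.2 + 436100 = 4487990.7.
Divide by N: 4487990.7 / 72207 = 62.1545... → 62.15.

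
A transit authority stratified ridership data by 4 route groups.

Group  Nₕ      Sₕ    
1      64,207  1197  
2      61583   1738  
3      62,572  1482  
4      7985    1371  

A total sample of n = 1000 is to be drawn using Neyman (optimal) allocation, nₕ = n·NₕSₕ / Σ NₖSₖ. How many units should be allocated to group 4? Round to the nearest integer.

38

Σ NₕSₕ = 64207·1197 + 61583·1738 + 62572·1482 + 7985·1371 = 287566172.
Share for 4: 10947435/287566172 = 0.03807.
n_4 = 1000 × 0.03807 = 38.069... → 38.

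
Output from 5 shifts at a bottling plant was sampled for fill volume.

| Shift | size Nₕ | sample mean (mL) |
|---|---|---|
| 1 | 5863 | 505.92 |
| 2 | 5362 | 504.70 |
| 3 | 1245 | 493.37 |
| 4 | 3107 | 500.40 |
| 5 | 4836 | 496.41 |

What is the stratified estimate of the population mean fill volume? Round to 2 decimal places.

501.74

N = 5863 + 5362 + 1245 + 3107 + 4836 = 20413.
Overall mean = Σ (Nₕ/N)·x̄ₕ — weight by population share, not a simple average.
Σ Nₕx̄ₕ = 5863·505.92 + 5362·504.70 + 1245·493.37 + 3107·500.40 + 4836·496.41 = 2966208.96 + 2706201.4 + 614245.65 + 1554742.8 + 2400638.76 = 10242037.57.
Divide by N: 10242037.57 / 20413 = 501.7409... → 501.74.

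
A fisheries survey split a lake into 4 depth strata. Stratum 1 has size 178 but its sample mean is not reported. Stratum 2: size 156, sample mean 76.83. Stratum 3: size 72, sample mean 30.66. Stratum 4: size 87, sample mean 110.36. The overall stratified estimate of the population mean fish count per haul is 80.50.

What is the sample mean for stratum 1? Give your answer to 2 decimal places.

N = 178 + 156 + 72 + 87 = 493.
Overall total = μ·N = 80.50·493 = 39686.5.
Subtract the known strata: 156·76.83 + 72·30.66 + 87·110.36 = 23794.32.
Remaining total for stratum 1: 39686.5 − 23794.32 = 15892.18.
Divide by its size: 15892.18 / 178 = 89.2819... → 89.28.

89.28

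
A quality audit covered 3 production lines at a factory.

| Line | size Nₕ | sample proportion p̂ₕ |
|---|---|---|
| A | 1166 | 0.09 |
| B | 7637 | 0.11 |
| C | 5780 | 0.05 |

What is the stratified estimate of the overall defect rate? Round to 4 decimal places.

0.0846

Wₕ = Nₕ/N with N = 14583: 0.0800, 0.5237, 0.3964.
p̂_st = 0.0800·0.09 + 0.5237·0.11 + 0.3964·0.05 ≈ 0.084620... → 0.0846.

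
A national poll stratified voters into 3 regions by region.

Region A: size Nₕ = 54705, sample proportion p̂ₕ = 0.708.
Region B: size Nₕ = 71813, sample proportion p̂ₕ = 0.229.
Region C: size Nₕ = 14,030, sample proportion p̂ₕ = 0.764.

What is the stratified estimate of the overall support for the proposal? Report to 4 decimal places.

0.4688

N = 54705 + 71813 + 14030 = 140548.
Overall proportion = Σ (Nₕ/N)·p̂ₕ.
Σ Nₕp̂ₕ = 38731.14 + 16445.177 + 10718.92 = 65895.237.
65895.237 / 140548 = 0.468845... → 0.4688.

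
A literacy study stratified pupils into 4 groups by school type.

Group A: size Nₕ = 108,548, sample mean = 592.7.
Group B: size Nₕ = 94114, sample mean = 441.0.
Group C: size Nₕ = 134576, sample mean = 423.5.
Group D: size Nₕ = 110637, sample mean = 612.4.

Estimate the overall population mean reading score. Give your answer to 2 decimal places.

514.85

N = 447875; weights Wₕ = Nₕ/N = (0.2424, 0.2101, 0.3005, 0.2470).
x̄_st = Σ Wₕ·x̄ₕ = 0.2424·592.7 + 0.2101·441.0 + 0.3005·423.5 + 0.2470·612.4 ≈ 514.8484...
→ 514.85.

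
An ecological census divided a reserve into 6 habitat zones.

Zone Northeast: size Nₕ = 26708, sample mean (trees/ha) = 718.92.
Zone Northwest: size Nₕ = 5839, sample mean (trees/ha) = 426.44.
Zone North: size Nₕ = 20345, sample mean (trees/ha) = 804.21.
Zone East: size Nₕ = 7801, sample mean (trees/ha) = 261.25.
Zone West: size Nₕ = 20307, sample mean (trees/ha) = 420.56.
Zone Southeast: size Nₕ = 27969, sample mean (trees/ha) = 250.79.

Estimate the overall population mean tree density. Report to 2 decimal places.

510.65

N = 108969; weights Wₕ = Nₕ/N = (0.2451, 0.0536, 0.1867, 0.0716, 0.1864, 0.2567).
x̄_st = Σ Wₕ·x̄ₕ = 0.2451·718.92 + 0.0536·426.44 + 0.1867·804.21 + 0.0716·261.25 + 0.1864·420.56 + 0.2567·250.79 ≈ 510.6518...
→ 510.65.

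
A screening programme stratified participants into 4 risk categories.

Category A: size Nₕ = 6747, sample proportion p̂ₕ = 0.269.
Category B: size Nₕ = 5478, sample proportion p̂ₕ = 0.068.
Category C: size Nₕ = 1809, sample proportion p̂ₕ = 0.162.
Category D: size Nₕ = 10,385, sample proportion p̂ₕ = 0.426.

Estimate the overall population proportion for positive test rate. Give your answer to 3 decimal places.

N = 6747 + 5478 + 1809 + 10385 = 24419.
Overall proportion = Σ (Nₕ/N)·p̂ₕ.
Σ Nₕp̂ₕ = 1814.943 + 372.504 + 293.058 + 4424.01 = 6904.515.
6904.515 / 24419 = 0.28275... → 0.283.

0.283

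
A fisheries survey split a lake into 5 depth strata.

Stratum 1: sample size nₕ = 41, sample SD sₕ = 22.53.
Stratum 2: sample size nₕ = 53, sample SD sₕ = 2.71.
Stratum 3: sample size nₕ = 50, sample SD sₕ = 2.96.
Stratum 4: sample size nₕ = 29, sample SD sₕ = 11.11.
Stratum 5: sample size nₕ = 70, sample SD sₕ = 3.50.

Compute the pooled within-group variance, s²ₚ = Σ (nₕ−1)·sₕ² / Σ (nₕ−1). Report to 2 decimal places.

Degrees of freedom: 40 + 52 + 49 + 28 + 69 = 238.
Σ(nₕ−1)sₕ² = 40·507.6009 + 52·7.3441 + 49·8.7616 + 28·123.4321 + 69·12.25 = 25416.5964.
s²ₚ = 25416.5964 / 238 = 106.7924... → 106.79.

106.79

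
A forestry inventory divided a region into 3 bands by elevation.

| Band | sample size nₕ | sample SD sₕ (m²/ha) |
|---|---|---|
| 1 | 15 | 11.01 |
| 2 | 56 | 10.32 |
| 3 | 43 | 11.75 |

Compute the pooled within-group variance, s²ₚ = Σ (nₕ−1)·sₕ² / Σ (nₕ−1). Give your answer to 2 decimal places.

Degrees of freedom: 14 + 55 + 42 = 111.
Σ(nₕ−1)sₕ² = 14·121.2201 + 55·106.5024 + 42·138.0625 = 13353.3384.
s²ₚ = 13353.3384 / 111 = 120.3003... → 120.30.

120.30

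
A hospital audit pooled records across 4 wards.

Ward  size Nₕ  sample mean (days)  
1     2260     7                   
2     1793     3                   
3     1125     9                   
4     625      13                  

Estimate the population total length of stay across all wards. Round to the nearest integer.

39449

1: 2260·7 = 15820
2: 1793·3 = 5379
3: 1125·9 = 10125
4: 625·13 = 8125
τ̂ = Σ Nₕx̄ₕ = 39449.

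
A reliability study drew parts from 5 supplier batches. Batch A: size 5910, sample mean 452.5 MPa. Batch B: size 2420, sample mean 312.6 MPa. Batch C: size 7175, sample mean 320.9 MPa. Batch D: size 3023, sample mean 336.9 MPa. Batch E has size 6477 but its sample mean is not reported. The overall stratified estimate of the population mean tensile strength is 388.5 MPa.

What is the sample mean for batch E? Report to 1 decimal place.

Σ Nₕx̄ₕ = N·μ, so 6477·x̄_E = 25005·388.5 − (5910·452.5 + 2420·312.6 + 7175·320.9 + 3023·336.9).
= 9714442.5 − 6751673.2 = 2962769.3.
x̄_E = 2962769.3 / 6477 = 457.429... → 457.4.

457.4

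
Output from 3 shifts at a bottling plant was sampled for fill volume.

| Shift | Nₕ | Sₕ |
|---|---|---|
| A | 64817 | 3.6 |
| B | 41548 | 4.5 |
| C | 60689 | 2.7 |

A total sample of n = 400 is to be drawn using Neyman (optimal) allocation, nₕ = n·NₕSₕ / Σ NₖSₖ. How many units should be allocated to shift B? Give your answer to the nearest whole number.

128

Σ NₕSₕ = 64817·3.6 + 41548·4.5 + 60689·2.7 = 584167.5.
Share for B: 186966/584167.5 = 0.32006.
n_B = 400 × 0.32006 = 128.022... → 128.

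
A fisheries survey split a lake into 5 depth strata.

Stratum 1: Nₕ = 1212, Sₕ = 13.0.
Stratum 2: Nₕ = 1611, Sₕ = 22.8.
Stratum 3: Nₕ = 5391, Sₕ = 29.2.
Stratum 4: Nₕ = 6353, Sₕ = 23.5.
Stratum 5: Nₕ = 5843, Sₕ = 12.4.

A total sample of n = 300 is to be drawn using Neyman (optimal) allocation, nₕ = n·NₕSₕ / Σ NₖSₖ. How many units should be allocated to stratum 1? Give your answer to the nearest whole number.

11

Σ NₕSₕ = 1212·13.0 + 1611·22.8 + 5391·29.2 + 6353·23.5 + 5843·12.4 = 431652.7.
Share for 1: 15756/431652.7 = 0.03650.
n_1 = 300 × 0.03650 = 10.950... → 11.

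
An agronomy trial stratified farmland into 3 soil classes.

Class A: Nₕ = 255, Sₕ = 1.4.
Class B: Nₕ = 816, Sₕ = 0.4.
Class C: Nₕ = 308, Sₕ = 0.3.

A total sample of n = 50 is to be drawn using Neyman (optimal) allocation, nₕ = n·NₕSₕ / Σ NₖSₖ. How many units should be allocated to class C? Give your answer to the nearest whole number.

A: NₕSₕ = 255·1.4 = 357
B: NₕSₕ = 816·0.4 = 326.4
C: NₕSₕ = 308·0.3 = 92.4
Σ NₕSₕ = 775.8.
n_C = 50·92.4/775.8 = 5.955... → 6.

6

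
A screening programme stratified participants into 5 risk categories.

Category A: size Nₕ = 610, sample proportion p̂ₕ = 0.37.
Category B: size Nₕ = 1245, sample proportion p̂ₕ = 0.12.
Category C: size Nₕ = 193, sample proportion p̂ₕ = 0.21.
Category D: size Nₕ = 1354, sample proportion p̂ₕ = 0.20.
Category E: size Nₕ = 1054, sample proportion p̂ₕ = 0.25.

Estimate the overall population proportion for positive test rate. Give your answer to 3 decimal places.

0.213

Wₕ = Nₕ/N with N = 4456: 0.1369, 0.2794, 0.0433, 0.3039, 0.2365.
p̂_st = 0.1369·0.37 + 0.2794·0.12 + 0.0433·0.21 + 0.3039·0.20 + 0.2365·0.25 ≈ 0.21318... → 0.213.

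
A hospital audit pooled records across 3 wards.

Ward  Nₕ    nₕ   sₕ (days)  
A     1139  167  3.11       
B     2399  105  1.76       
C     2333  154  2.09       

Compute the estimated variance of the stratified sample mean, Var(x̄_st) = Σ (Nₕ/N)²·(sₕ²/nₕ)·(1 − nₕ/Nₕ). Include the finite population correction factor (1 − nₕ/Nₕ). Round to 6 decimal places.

N = 5871. Term for each stratum: Wₕ²sₕ²/nₕ·(1−nₕ/Nₕ).
Var(x̄_st) = 0.001860245 + 0.004710159 + 0.004183306 = 0.010753710 → 0.010754.

0.010754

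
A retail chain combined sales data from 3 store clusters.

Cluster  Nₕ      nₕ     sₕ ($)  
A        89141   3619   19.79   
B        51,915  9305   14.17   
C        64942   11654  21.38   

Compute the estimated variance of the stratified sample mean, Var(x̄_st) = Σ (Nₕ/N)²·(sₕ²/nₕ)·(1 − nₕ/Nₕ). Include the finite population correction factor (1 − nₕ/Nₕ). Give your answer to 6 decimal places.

N = 205998; Wₕ = Nₕ/N.
cluster A: (89141/205998)²·19.79²/3619·(1 − 3619/89141) = 0.019441615
cluster B: (51915/205998)²·14.17²/9305·(1 − 9305/51915) = 0.001124868
cluster C: (64942/205998)²·21.38²/11654·(1 − 11654/64942) = 0.003198670
Sum = 0.023765154 → 0.023765.

0.023765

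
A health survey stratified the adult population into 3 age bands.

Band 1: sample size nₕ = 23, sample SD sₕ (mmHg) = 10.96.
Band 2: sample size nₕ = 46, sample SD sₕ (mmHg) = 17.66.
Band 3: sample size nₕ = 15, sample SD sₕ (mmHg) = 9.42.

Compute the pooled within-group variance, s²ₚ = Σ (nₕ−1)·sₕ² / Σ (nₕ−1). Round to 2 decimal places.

1: (23−1)·10.96² = 22·120.1216 = 2642.6752
2: (46−1)·17.66² = 45·311.8756 = 14034.402
3: (15−1)·9.42² = 14·88.7364 = 1242.3096
Numerator = 17919.3868; denominator = Σ(nₕ−1) = 81.
s²ₚ = 17919.3868/81 = 221.2270... → 221.23.

221.23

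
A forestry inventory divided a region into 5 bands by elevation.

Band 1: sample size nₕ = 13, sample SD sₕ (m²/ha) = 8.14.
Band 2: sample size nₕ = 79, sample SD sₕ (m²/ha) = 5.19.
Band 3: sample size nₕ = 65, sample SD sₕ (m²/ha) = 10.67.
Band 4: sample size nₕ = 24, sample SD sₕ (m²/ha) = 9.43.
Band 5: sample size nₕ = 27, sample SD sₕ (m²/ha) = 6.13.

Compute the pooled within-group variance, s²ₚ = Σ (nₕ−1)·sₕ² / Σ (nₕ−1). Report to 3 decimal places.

65.048

Degrees of freedom: 12 + 78 + 64 + 23 + 26 = 203.
Σ(nₕ−1)sₕ² = 12·66.2596 + 78·26.9361 + 64·113.8489 + 23·88.9249 + 26·37.5769 = 13204.7327.
s²ₚ = 13204.7327 / 203 = 65.04794... → 65.048.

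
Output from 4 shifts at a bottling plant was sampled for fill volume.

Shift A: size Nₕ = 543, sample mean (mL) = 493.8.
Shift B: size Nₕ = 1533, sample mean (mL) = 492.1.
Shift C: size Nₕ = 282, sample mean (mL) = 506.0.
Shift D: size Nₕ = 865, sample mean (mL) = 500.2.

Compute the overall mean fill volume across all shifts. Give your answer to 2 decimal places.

495.78

N = 543 + 1533 + 282 + 865 = 3223.
The stratified mean weights each stratum mean by its population share Nₕ/N.
Σ Nₕx̄ₕ = 543·493.8 + 1533·492.1 + 282·506.0 + 865·500.2 = 268133.4 + 754389.3 + 142692 + 432673 = 1597887.7.
Divide by N: 1597887.7 / 3223 = 495.7765... → 495.78.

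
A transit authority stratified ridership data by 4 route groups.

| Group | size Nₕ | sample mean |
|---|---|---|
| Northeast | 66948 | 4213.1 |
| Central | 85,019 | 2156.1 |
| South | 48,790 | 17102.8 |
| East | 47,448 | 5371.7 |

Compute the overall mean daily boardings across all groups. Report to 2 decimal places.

6263.73

N = 248205; weights Wₕ = Nₕ/N = (0.2697, 0.3425, 0.1966, 0.1912).
x̄_st = Σ Wₕ·x̄ₕ = 0.2697·4213.1 + 0.3425·2156.1 + 0.1966·17102.8 + 0.1912·5371.7 ≈ 6263.7341...
→ 6263.73.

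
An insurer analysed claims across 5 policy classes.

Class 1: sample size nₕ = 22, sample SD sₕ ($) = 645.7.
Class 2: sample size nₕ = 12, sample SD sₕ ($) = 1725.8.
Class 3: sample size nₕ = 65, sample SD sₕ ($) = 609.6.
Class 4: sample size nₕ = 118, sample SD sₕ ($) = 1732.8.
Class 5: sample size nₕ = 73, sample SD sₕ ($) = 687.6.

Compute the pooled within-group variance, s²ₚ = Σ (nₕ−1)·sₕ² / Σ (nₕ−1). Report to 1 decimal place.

1581213.3

Degrees of freedom: 21 + 11 + 64 + 117 + 72 = 285.
Σ(nₕ−1)sₕ² = 21·416928.49 + 11·2978385.64 + 64·371612.16 + 117·3002595.84 + 72·472793.76 = 450645782.57.
s²ₚ = 450645782.57 / 285 = 1581213.272... → 1581213.3.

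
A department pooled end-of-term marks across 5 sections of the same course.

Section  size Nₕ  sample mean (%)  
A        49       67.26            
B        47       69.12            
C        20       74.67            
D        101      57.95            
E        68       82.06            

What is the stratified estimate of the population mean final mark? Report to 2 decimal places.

N = 49 + 47 + 20 + 101 + 68 = 285.
Weight each subgroup mean by Nₕ/N and sum.
Σ Nₕx̄ₕ = 49·67.26 + 47·69.12 + 20·74.67 + 101·57.95 + 68·82.06 = 3295.74 + 3248.64 + 1493.4 + 5852.95 + 5580.08 = 19470.81.
Divide by N: 19470.81 / 285 = 68.3186... → 68.32.

68.32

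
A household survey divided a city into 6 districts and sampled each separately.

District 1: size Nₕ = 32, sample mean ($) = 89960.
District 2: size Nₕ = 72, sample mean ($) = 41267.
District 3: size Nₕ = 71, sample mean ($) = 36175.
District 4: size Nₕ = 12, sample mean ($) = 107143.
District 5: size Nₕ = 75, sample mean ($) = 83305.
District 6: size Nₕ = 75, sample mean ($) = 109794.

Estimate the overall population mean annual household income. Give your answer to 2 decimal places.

N = 337; weights Wₕ = Nₕ/N = (0.0950, 0.2136, 0.2107, 0.0356, 0.2226, 0.2226).
x̄_st = Σ Wₕ·x̄ₕ = 0.0950·89960 + 0.2136·41267 + 0.2107·36175 + 0.0356·107143 + 0.2226·83305 + 0.2226·109794 ≈ 71770.0593...
→ 71770.06.

71770.06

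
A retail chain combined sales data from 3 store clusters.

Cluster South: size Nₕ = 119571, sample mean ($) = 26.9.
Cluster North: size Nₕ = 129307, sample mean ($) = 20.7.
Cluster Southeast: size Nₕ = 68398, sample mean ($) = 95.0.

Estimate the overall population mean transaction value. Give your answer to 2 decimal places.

N = 119571 + 129307 + 68398 = 317276.
Weight each subgroup mean by Nₕ/N and sum.
Σ Nₕx̄ₕ = 119571·26.9 + 129307·20.7 + 68398·95.0 = 3216459.9 + 2676654.9 + 6497810 = 12390924.8.
Divide by N: 12390924.8 / 317276 = 39.0541... → 39.05.

39.05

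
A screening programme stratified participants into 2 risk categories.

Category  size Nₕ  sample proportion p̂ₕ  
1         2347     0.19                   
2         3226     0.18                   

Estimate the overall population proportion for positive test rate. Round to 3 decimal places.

0.184

N = 2347 + 3226 = 5573.
Overall proportion = Σ (Nₕ/N)·p̂ₕ.
Σ Nₕp̂ₕ = 445.93 + 580.68 = 1026.61.
1026.61 / 5573 = 0.18421... → 0.184.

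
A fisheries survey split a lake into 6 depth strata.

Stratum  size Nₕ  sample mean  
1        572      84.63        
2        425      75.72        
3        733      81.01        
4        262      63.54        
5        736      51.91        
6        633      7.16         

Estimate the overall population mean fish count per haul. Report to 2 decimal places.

59.31

N = 572 + 425 + 733 + 262 + 736 + 633 = 3361.
Overall mean = Σ (Nₕ/N)·x̄ₕ — weight by population share, not a simple average.
Σ Nₕx̄ₕ = 572·84.63 + 425·75.72 + 733·81.01 + 262·63.54 + 736·51.91 + 633·7.16 = 48408.36 + 32181 + 59380.33 + 16647.48 + 38205.76 + 4532.28 = 199355.21.
Divide by N: 199355.21 / 3361 = 59.3143... → 59.31.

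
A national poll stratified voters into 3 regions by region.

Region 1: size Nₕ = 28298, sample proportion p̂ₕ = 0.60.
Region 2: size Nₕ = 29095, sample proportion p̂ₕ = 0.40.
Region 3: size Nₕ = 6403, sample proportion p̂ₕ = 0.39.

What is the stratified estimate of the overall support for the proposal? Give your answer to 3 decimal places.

0.488

Wₕ = Nₕ/N with N = 63796: 0.4436, 0.4561, 0.1004.
p̂_st = 0.4436·0.60 + 0.4561·0.40 + 0.1004·0.39 ≈ 0.48771... → 0.488.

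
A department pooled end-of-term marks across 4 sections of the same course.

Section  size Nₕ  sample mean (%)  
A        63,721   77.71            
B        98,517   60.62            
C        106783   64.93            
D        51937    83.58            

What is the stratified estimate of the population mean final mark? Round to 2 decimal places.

N = 63721 + 98517 + 106783 + 51937 = 320958.
The stratified mean weights each stratum mean by its population share Nₕ/N.
Σ Nₕx̄ₕ = 63721·77.71 + 98517·60.62 + 106783·64.93 + 51937·83.58 = 4951758.91 + 5972100.54 + 6933420.19 + 4340894.46 = 22198174.1.
Divide by N: 22198174.1 / 320958 = 69.1622... → 69.16.

69.16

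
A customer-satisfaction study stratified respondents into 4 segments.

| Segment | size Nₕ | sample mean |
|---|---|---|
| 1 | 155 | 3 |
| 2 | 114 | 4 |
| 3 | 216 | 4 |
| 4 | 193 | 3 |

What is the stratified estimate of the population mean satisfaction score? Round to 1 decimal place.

x̄_st = (Σ Nₕx̄ₕ) / (Σ Nₕ) = (155·3 + 114·4 + 216·4 + 193·3) / 678
= 2364 / 678 = 3.487... → 3.5.

3.5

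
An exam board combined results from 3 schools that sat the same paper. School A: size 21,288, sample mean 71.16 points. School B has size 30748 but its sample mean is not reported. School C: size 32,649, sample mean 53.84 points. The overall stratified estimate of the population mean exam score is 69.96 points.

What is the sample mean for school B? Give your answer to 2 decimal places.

86.25

Σ Nₕx̄ₕ = N·μ, so 30748·x̄_B = 84685·69.96 − (21288·71.16 + 32649·53.84).
= 5924562.6 − 3272676.24 = 2651886.36.
x̄_B = 2651886.36 / 30748 = 86.2458... → 86.25.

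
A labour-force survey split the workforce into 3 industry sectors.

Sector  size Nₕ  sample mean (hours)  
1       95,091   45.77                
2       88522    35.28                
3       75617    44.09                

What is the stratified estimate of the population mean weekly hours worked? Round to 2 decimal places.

N = 95091 + 88522 + 75617 = 259230.
The stratified mean weights each stratum mean by its population share Nₕ/N.
Σ Nₕx̄ₕ = 95091·45.77 + 88522·35.28 + 75617·44.09 = 4352315.07 + 3123056.16 + 3333953.53 = 10809324.76.
Divide by N: 10809324.76 / 259230 = 41.6978... → 41.70.

41.70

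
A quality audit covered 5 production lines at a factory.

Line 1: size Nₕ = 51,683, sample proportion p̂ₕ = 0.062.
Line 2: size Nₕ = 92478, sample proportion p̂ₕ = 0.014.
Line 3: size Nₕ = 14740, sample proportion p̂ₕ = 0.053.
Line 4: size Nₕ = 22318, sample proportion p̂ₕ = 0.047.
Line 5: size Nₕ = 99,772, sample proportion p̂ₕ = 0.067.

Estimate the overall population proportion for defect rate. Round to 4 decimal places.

N = 51683 + 92478 + 14740 + 22318 + 99772 = 280991.
Overall proportion = Σ (Nₕ/N)·p̂ₕ.
Σ Nₕp̂ₕ = 3204.346 + 1294.692 + 781.22 + 1048.946 + 6684.724 = 13013.928.
13013.928 / 280991 = 0.046314... → 0.0463.

0.0463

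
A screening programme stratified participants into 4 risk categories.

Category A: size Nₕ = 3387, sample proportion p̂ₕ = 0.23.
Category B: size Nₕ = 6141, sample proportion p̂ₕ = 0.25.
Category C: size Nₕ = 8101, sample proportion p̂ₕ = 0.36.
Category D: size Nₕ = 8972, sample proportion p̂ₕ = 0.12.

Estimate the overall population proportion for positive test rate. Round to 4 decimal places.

Wₕ = Nₕ/N with N = 26601: 0.1273, 0.2309, 0.3045, 0.3373.
p̂_st = 0.1273·0.23 + 0.2309·0.25 + 0.3045·0.36 + 0.3373·0.12 ≈ 0.237106... → 0.2371.

0.2371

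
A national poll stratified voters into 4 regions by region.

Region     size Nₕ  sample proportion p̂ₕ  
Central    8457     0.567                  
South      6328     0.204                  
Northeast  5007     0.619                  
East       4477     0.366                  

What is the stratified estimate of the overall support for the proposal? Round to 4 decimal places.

N = 8457 + 6328 + 5007 + 4477 = 24269.
Overall proportion = Σ (Nₕ/N)·p̂ₕ.
Σ Nₕp̂ₕ = 4795.119 + 1290.912 + 3099.333 + 1638.582 = 10823.946.
10823.946 / 24269 = 0.445999... → 0.4460.

0.4460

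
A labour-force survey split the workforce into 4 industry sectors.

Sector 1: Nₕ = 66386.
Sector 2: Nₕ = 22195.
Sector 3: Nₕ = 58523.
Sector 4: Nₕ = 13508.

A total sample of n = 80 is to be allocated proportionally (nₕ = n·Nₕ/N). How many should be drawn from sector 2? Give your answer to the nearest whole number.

11

N = 66386 + 22195 + 58523 + 13508 = 160612.
n_2 = 80·22195/160612 = 11.055... → 11.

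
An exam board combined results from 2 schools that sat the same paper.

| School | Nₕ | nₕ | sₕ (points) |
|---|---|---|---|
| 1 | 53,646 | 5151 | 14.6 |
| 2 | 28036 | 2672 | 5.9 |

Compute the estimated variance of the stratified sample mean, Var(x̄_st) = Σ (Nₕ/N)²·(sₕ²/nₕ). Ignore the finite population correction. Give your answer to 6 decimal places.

0.019385

N = 81682; Wₕ = Nₕ/N.
school 1: (53646/81682)²·14.6²/5151 = 0.017849914
school 2: (28036/81682)²·5.9²/2672 = 0.001534783
Sum = 0.019384697 → 0.019385.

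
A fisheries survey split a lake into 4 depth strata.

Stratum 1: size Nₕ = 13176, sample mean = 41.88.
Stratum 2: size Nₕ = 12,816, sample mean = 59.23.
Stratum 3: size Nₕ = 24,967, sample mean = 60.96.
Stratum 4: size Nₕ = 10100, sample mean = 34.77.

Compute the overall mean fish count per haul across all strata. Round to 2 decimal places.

52.15

x̄_st = (Σ Nₕx̄ₕ) / (Σ Nₕ) = (13176·41.88 + 12816·59.23 + 24967·60.96 + 10100·34.77) / 61059
= 3184067.88 / 61059 = 52.1474... → 52.15.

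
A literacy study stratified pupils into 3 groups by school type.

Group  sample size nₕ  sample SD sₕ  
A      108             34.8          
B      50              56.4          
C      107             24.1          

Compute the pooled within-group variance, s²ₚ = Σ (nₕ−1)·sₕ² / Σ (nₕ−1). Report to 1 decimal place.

Degrees of freedom: 107 + 49 + 106 = 262.
Σ(nₕ−1)sₕ² = 107·1211.04 + 49·3180.96 + 106·580.81 = 347014.18.
s²ₚ = 347014.18 / 262 = 1324.482... → 1324.5.

1324.5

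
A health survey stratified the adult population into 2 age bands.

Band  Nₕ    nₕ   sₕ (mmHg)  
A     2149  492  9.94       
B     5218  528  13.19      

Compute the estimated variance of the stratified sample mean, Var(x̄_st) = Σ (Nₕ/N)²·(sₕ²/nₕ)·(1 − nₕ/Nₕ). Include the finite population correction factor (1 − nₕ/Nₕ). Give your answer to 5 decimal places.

N = 7367; Wₕ = Nₕ/N.
band A: (2149/7367)²·9.94²/492·(1 − 492/2149) = 0.01317605
band B: (5218/7367)²·13.19²/528·(1 − 528/5218) = 0.14857688
Sum = 0.16175293 → 0.16175.

0.16175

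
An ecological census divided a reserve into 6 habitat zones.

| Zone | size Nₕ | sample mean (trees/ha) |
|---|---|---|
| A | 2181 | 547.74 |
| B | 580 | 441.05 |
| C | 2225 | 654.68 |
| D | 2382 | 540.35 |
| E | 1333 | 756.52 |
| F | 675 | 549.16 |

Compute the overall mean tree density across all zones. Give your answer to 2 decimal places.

N = 2181 + 580 + 2225 + 2382 + 1333 + 675 = 9376.
The stratified mean weights each stratum mean by its population share Nₕ/N.
Σ Nₕx̄ₕ = 2181·547.74 + 580·441.05 + 2225·654.68 + 2382·540.35 + 1333·756.52 + 675·549.16 = 1194620.94 + 255809 + 1456663 + 1287113.7 + 1008441.16 + 370683 = 5573330.8.
Divide by N: 5573330.8 / 9376 = 594.4252... → 594.43.

594.43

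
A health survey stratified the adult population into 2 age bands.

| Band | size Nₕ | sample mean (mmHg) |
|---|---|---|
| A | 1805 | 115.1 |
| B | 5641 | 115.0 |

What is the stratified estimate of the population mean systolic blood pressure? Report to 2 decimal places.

x̄_st = (Σ Nₕx̄ₕ) / (Σ Nₕ) = (1805·115.1 + 5641·115.0) / 7446
= 856470.5 / 7446 = 115.0242... → 115.02.

115.02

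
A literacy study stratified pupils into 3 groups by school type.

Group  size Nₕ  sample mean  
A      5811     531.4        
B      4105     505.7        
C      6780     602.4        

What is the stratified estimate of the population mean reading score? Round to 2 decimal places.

553.91

N = 5811 + 4105 + 6780 = 16696.
Overall mean = Σ (Nₕ/N)·x̄ₕ — weight by population share, not a simple average.
Σ Nₕx̄ₕ = 5811·531.4 + 4105·505.7 + 6780·602.4 = 3087965.4 + 2075898.5 + 4084272 = 9248135.9.
Divide by N: 9248135.9 / 16696 = 553.9133... → 553.91.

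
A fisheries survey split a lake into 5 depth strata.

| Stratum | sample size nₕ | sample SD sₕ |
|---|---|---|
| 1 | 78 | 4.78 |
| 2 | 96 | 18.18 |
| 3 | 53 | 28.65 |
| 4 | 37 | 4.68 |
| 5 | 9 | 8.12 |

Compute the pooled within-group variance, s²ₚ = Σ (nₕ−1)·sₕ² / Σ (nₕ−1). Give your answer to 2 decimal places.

287.90

1: (78−1)·4.78² = 77·22.8484 = 1759.3268
2: (96−1)·18.18² = 95·330.5124 = 31398.678
3: (53−1)·28.65² = 52·820.8225 = 42682.77
4: (37−1)·4.68² = 36·21.9024 = 788.4864
5: (9−1)·8.12² = 8·65.9344 = 527.4752
Numerator = 77156.7364; denominator = Σ(nₕ−1) = 268.
s²ₚ = 77156.7364/268 = 287.8983... → 287.90.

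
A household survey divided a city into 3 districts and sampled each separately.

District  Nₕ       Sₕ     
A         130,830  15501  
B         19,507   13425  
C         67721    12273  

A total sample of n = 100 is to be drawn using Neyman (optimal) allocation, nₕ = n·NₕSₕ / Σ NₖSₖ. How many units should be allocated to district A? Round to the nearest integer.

65

Σ NₕSₕ = 130830·15501 + 19507·13425 + 67721·12273 = 3121017138.
Share for A: 2027995830/3121017138 = 0.64979.
n_A = 100 × 0.64979 = 64.979... → 65.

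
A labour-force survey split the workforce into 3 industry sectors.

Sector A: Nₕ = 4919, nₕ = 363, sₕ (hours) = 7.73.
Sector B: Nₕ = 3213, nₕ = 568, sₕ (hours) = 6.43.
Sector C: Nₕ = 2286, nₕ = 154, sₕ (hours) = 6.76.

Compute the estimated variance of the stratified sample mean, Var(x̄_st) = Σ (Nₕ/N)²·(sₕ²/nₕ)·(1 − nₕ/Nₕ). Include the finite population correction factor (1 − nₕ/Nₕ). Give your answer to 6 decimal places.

N = 10418; Wₕ = Nₕ/N.
sector A: (4919/10418)²·7.73²/363·(1 − 363/4919) = 0.033989454
sector B: (3213/10418)²·6.43²/568·(1 − 568/3213) = 0.005699560
sector C: (2286/10418)²·6.76²/154·(1 − 154/2286) = 0.013325005
Sum = 0.053014020 → 0.053014.

0.053014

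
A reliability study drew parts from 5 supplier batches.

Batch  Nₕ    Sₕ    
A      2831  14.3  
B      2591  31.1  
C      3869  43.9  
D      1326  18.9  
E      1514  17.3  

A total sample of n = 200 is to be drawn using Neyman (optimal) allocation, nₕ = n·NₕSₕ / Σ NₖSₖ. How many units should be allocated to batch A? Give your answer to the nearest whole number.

A: NₕSₕ = 2831·14.3 = 40483.3
B: NₕSₕ = 2591·31.1 = 80580.1
C: NₕSₕ = 3869·43.9 = 169849.1
D: NₕSₕ = 1326·18.9 = 25061.4
E: NₕSₕ = 1514·17.3 = 26192.2
Σ NₕSₕ = 342166.1.
n_A = 200·40483.3/342166.1 = 23.663... → 24.

24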